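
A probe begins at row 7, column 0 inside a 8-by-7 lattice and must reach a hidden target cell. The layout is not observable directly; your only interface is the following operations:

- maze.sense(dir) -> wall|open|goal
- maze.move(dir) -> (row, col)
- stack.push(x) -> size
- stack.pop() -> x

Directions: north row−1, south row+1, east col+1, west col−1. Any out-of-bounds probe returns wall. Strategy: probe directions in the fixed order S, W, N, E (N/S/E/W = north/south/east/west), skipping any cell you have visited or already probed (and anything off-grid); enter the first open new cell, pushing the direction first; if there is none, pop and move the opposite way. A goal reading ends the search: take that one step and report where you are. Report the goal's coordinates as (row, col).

→ sense(north)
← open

→ push(north)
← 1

→ move(north)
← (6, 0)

→ sense(north)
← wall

→ sense(east)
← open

→ push(east)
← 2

→ move(east)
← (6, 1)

→ sense(south)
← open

→ push(south)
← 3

→ move(south)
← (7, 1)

→ sense(east)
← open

→ push(east)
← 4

→ move(east)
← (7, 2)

→ sense(north)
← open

→ push(north)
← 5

→ move(north)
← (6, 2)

→ sense(north)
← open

→ push(north)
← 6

→ move(north)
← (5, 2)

→ sense(west)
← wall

→ sense(north)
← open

→ push(north)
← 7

→ move(north)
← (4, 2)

→ sense(west)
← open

→ push(west)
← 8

→ move(west)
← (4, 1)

→ sense(west)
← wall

→ sense(north)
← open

→ push(north)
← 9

→ move(north)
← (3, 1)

→ sense(west)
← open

→ push(west)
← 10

→ move(west)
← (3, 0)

→ sense(north)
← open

→ push(north)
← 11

→ move(north)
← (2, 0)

→ sense(north)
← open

→ push(north)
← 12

→ move(north)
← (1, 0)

→ sense(north)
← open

→ push(north)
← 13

→ move(north)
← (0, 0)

→ sense(east)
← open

→ push(east)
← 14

→ move(east)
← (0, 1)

→ sense(south)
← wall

→ sense(east)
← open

→ push(east)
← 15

→ move(east)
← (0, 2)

→ sense(south)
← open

→ push(south)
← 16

→ move(south)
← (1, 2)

→ sense(south)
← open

→ push(south)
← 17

→ move(south)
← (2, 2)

→ sense(south)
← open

→ push(south)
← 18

→ move(south)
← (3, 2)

→ sense(east)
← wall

→ pop()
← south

→ move(north)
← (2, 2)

→ sense(west)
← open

→ push(west)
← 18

→ move(west)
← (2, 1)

→ pop()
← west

→ move(east)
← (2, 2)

→ sense(east)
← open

→ push(east)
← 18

→ move(east)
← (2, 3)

→ sense(north)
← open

→ push(north)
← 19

→ move(north)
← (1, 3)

→ sense(north)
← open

→ push(north)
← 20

→ move(north)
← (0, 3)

→ sense(east)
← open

→ push(east)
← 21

→ move(east)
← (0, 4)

→ sense(south)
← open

→ push(south)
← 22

→ move(south)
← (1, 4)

→ sense(south)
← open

→ push(south)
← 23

→ move(south)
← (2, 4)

→ sense(south)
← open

→ push(south)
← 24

→ move(south)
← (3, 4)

→ sense(south)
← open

→ push(south)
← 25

→ move(south)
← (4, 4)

→ sense(south)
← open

→ push(south)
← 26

→ move(south)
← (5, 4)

→ sense(south)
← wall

→ sense(west)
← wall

→ sense(east)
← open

→ push(east)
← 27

→ move(east)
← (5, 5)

→ sense(south)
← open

→ push(south)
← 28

→ move(south)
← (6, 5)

→ sense(south)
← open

→ push(south)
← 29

→ move(south)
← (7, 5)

→ sense(west)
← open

→ push(west)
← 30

→ move(west)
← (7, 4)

→ sense(west)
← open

→ push(west)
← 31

→ move(west)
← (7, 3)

→ sense(north)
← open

→ push(north)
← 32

→ move(north)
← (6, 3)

→ pop()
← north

→ move(south)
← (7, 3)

→ pop()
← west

→ move(east)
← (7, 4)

→ pop()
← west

→ move(east)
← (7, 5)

→ sense(east)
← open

→ push(east)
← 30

→ move(east)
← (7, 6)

→ sense(north)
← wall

→ pop()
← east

→ move(west)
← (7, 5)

→ pop()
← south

→ move(north)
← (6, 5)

→ pop()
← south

→ move(north)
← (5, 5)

→ sense(north)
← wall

→ sense(east)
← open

→ push(east)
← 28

→ move(east)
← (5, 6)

→ sense(north)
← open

→ push(north)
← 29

→ move(north)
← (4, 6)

→ sense(north)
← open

→ push(north)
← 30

→ move(north)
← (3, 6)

→ sense(west)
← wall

→ sense(north)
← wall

→ pop()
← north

→ move(south)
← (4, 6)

→ pop()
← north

→ move(south)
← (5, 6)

→ pop()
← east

→ move(west)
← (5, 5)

→ pop()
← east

→ move(west)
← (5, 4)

→ pop()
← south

→ move(north)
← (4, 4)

→ sense(west)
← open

→ push(west)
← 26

→ move(west)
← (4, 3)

→ pop()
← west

→ move(east)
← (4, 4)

→ pop()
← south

→ move(north)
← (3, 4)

→ pop()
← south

→ move(north)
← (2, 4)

→ sense(east)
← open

→ push(east)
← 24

→ move(east)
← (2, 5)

→ sense(north)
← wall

→ pop()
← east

→ move(west)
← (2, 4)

→ pop()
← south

→ move(north)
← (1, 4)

→ pop()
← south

→ move(north)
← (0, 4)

→ sense(east)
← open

→ push(east)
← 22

→ move(east)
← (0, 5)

→ sense(east)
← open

→ push(east)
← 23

→ move(east)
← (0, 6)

→ sense(south)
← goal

→ move(south)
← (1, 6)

Answer: (1, 6)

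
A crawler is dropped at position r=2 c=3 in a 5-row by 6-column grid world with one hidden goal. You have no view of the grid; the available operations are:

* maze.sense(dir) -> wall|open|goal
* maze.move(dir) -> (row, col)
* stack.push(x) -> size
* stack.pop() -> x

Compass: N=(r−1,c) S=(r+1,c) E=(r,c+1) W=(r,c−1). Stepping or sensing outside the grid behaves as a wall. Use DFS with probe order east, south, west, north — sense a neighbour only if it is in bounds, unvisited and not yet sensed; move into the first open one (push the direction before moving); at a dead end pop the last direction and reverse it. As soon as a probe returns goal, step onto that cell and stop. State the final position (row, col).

-> maze.sense(dir='east')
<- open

-> stack.push(x='east')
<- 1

-> maze.move(dir='east')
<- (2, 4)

-> maze.sense(dir='east')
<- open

-> stack.push(x='east')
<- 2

-> maze.move(dir='east')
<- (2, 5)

-> maze.sense(dir='south')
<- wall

-> maze.sense(dir='north')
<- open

-> stack.push(x='north')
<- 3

-> maze.move(dir='north')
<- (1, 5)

-> maze.sense(dir='west')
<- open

-> stack.push(x='west')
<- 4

-> maze.move(dir='west')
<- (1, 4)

-> maze.sense(dir='west')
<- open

-> stack.push(x='west')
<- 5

-> maze.move(dir='west')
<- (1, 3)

-> maze.sense(dir='west')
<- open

-> stack.push(x='west')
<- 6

-> maze.move(dir='west')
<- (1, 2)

-> maze.sense(dir='south')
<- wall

-> maze.sense(dir='west')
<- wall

-> maze.sense(dir='north')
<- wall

-> stack.pop()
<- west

-> maze.move(dir='east')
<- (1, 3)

-> maze.sense(dir='north')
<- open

-> stack.push(x='north')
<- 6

-> maze.move(dir='north')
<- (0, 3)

-> maze.sense(dir='east')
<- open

-> stack.push(x='east')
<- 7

-> maze.move(dir='east')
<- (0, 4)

-> maze.sense(dir='east')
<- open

-> stack.push(x='east')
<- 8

-> maze.move(dir='east')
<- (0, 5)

-> stack.pop()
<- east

-> maze.move(dir='west')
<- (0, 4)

-> stack.pop()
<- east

-> maze.move(dir='west')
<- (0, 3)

-> stack.pop()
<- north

-> maze.move(dir='south')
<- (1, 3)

-> stack.pop()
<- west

-> maze.move(dir='east')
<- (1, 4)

-> stack.pop()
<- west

-> maze.move(dir='east')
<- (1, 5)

-> stack.pop()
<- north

-> maze.move(dir='south')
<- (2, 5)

-> stack.pop()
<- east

-> maze.move(dir='west')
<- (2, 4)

-> maze.sense(dir='south')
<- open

-> stack.push(x='south')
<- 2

-> maze.move(dir='south')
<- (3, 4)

-> maze.sense(dir='south')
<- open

-> stack.push(x='south')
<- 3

-> maze.move(dir='south')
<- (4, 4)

-> maze.sense(dir='east')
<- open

-> stack.push(x='east')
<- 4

-> maze.move(dir='east')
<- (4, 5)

-> stack.pop()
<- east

-> maze.move(dir='west')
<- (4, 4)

-> maze.sense(dir='west')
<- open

-> stack.push(x='west')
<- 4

-> maze.move(dir='west')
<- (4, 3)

-> maze.sense(dir='west')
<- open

-> stack.push(x='west')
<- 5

-> maze.move(dir='west')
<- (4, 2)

-> maze.sense(dir='west')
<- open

-> stack.push(x='west')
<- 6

-> maze.move(dir='west')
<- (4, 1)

-> maze.sense(dir='west')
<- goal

-> maze.move(dir='west')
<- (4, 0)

Answer: (4, 0)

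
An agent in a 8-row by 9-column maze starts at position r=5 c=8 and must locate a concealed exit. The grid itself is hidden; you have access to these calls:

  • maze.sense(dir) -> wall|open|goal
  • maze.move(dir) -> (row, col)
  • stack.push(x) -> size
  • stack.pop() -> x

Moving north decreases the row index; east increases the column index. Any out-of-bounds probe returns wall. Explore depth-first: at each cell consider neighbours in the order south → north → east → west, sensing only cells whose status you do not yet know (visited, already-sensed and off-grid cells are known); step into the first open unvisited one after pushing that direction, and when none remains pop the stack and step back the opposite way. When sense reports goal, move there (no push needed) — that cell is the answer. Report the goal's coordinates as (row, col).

→ sense(south)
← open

→ push(south)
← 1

→ move(south)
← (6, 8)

→ sense(south)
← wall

→ sense(west)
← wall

→ pop()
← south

→ move(north)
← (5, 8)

→ sense(north)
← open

→ push(north)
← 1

→ move(north)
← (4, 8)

→ sense(north)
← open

→ push(north)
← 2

→ move(north)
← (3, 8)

→ sense(north)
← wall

→ sense(west)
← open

→ push(west)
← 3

→ move(west)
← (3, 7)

→ sense(south)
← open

→ push(south)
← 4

→ move(south)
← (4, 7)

→ sense(south)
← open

→ push(south)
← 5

→ move(south)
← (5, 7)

→ sense(west)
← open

→ push(west)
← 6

→ move(west)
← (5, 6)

→ sense(south)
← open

→ push(south)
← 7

→ move(south)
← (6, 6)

→ sense(south)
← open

→ push(south)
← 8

→ move(south)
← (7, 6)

→ sense(east)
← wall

→ sense(west)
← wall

→ pop()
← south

→ move(north)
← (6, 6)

→ sense(west)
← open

→ push(west)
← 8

→ move(west)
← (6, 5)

→ sense(north)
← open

→ push(north)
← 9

→ move(north)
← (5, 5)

→ sense(north)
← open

→ push(north)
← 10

→ move(north)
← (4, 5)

→ sense(north)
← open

→ push(north)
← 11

→ move(north)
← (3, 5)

→ sense(north)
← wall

→ sense(east)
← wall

→ sense(west)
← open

→ push(west)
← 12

→ move(west)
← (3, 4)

→ sense(south)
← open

→ push(south)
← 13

→ move(south)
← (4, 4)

→ sense(south)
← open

→ push(south)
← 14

→ move(south)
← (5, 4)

→ sense(south)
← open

→ push(south)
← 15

→ move(south)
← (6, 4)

→ sense(south)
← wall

→ sense(west)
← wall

→ pop()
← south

→ move(north)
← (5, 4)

→ sense(west)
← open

→ push(west)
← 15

→ move(west)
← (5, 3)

→ sense(north)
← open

→ push(north)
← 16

→ move(north)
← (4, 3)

→ sense(north)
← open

→ push(north)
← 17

→ move(north)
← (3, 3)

→ sense(north)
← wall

→ sense(west)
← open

→ push(west)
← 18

→ move(west)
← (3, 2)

→ sense(south)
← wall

→ sense(north)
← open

→ push(north)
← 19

→ move(north)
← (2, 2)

→ sense(north)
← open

→ push(north)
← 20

→ move(north)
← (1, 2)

→ sense(north)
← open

→ push(north)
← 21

→ move(north)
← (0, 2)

→ sense(east)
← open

→ push(east)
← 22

→ move(east)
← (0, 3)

→ sense(south)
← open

→ push(south)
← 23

→ move(south)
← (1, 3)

→ sense(east)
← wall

→ pop()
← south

→ move(north)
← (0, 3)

→ sense(east)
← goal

→ move(east)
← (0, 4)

Answer: (0, 4)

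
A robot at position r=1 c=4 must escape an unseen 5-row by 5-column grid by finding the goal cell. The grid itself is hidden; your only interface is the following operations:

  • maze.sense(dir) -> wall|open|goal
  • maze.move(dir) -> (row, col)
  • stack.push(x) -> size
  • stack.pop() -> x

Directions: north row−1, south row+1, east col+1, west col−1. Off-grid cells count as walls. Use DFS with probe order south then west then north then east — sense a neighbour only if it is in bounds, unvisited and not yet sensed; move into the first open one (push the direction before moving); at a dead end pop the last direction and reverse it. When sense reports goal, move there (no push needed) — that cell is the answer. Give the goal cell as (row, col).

Act: maze.sense[dir='south']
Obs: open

Act: stack.push[x='south']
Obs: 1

Act: maze.move[dir='south']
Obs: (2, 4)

Act: maze.sense[dir='south']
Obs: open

Act: stack.push[x='south']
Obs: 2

Act: maze.move[dir='south']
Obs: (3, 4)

Act: maze.sense[dir='south']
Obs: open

Act: stack.push[x='south']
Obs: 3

Act: maze.move[dir='south']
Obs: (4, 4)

Act: maze.sense[dir='west']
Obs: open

Act: stack.push[x='west']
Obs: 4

Act: maze.move[dir='west']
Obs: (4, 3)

Act: maze.sense[dir='west']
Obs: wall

Act: maze.sense[dir='north']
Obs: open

Act: stack.push[x='north']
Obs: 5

Act: maze.move[dir='north']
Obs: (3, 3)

Act: maze.sense[dir='west']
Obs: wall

Act: maze.sense[dir='north']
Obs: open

Act: stack.push[x='north']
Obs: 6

Act: maze.move[dir='north']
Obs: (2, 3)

Act: maze.sense[dir='west']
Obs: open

Act: stack.push[x='west']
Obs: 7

Act: maze.move[dir='west']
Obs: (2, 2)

Act: maze.sense[dir='west']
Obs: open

Act: stack.push[x='west']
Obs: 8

Act: maze.move[dir='west']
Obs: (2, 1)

Act: maze.sense[dir='south']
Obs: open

Act: stack.push[x='south']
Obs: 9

Act: maze.move[dir='south']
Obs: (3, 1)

Act: maze.sense[dir='south']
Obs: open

Act: stack.push[x='south']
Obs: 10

Act: maze.move[dir='south']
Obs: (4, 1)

Act: maze.sense[dir='west']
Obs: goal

Act: maze.move[dir='west']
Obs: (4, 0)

Answer: (4, 0)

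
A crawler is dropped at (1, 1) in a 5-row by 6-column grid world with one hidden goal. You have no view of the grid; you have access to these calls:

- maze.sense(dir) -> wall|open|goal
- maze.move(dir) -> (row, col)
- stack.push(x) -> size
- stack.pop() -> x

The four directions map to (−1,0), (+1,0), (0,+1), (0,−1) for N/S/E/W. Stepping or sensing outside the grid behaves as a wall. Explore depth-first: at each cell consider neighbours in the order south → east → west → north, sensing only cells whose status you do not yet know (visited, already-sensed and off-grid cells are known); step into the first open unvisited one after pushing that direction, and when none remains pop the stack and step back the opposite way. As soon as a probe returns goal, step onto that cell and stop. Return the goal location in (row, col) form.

==> maze.sense(dir→south)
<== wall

==> maze.sense(dir→east)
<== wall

==> maze.sense(dir→west)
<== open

==> stack.push(x→west)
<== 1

==> maze.move(dir→west)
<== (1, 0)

==> maze.sense(dir→south)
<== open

==> stack.push(x→south)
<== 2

==> maze.move(dir→south)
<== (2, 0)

==> maze.sense(dir→south)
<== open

==> stack.push(x→south)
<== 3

==> maze.move(dir→south)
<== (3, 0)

==> maze.sense(dir→south)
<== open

==> stack.push(x→south)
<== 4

==> maze.move(dir→south)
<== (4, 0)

==> maze.sense(dir→east)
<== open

==> stack.push(x→east)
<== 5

==> maze.move(dir→east)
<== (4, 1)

==> maze.sense(dir→east)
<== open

==> stack.push(x→east)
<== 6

==> maze.move(dir→east)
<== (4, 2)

==> maze.sense(dir→east)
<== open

==> stack.push(x→east)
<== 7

==> maze.move(dir→east)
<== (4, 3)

==> maze.sense(dir→east)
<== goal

==> maze.move(dir→east)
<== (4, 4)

Answer: (4, 4)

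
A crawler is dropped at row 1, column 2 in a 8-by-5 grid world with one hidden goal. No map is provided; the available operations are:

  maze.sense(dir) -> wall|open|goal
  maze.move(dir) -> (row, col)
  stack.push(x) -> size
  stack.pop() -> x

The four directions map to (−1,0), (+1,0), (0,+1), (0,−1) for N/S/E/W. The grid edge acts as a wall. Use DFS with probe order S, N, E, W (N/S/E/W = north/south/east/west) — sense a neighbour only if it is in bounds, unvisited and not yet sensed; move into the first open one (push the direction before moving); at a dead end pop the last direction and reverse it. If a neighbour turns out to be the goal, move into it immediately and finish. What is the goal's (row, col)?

> sense dir: south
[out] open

> push x: south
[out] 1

> move dir: south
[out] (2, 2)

> sense dir: south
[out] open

> push x: south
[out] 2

> move dir: south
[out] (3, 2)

> sense dir: south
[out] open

> push x: south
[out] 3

> move dir: south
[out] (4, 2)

> sense dir: south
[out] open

> push x: south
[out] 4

> move dir: south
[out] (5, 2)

> sense dir: south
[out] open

> push x: south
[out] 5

> move dir: south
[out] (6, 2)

> sense dir: south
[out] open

> push x: south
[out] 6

> move dir: south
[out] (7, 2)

> sense dir: east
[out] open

> push x: east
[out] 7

> move dir: east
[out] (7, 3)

> sense dir: north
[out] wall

> sense dir: east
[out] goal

> move dir: east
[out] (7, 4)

Answer: (7, 4)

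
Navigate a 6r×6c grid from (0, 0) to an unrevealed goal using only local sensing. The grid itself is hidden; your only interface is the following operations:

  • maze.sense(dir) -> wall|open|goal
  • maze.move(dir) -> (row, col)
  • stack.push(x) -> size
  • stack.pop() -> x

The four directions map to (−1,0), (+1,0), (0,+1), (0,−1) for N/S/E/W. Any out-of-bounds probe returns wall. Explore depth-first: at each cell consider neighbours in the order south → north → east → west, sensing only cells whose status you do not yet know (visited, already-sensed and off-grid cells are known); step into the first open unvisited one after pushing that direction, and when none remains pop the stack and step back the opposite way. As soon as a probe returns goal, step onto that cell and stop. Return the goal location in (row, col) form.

Now I run maze.sense using dir: south, : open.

Next I call stack.push using x: south, → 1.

I invoke maze.move using dir: south, — result: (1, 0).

Then maze.sense using dir: south, and observe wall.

Calling maze.sense using dir: east, which returns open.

Next I call stack.push using x: east, yielding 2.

I use maze.move using dir: east, giving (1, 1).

Using maze.sense using dir: south, and get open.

I try stack.push using x: south, and see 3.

I invoke maze.move using dir: south, → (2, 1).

Calling maze.sense using dir: south, and see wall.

I invoke maze.sense using dir: east, which returns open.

I use stack.push using x: east, : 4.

Using maze.move using dir: east, and get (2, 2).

Invoking maze.sense using dir: south, — result: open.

I run stack.push using x: south, and observe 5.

Using maze.move using dir: south, which returns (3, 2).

I use maze.sense using dir: south, and get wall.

Using maze.sense using dir: east, giving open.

Now I run stack.push using x: east, → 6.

Now I run maze.move using dir: east, and get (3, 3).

Using maze.sense using dir: south, which returns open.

I run stack.push using x: south, yielding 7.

I run maze.move using dir: south, and see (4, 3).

Calling maze.sense using dir: south, and see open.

Now I run stack.push using x: south, → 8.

I try maze.move using dir: south, — result: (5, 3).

I run maze.sense using dir: east, : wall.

Then maze.sense using dir: west, which returns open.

I call stack.push using x: west, : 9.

I use maze.move using dir: west, and get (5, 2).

I use maze.sense using dir: west, and get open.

Now I run stack.push using x: west, — result: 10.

Now I run maze.move using dir: west, : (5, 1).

Then maze.sense using dir: north, yielding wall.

Invoking maze.sense using dir: west, and see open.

Now I run stack.push using x: west, which returns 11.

Using maze.move using dir: west, → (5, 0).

I call maze.sense using dir: north, : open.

Calling stack.push using x: north, and observe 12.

Invoking maze.move using dir: north, yielding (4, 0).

I try maze.sense using dir: north, giving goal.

Invoking maze.move using dir: north, and see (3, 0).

Answer: (3, 0)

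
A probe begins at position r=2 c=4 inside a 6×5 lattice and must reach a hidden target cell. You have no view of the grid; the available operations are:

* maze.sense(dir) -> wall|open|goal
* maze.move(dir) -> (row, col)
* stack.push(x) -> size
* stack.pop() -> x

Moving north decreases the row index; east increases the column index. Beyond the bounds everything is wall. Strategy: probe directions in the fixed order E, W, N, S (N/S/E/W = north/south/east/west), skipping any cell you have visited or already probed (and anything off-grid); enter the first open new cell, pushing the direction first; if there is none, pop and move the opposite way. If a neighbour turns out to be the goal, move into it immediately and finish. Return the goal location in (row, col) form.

! sense(dir='west') -> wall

! sense(dir='north') -> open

! push(x='north') -> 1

! move(dir='north') -> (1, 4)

! sense(dir='west') -> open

! push(x='west') -> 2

! move(dir='west') -> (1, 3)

! sense(dir='west') -> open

! push(x='west') -> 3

! move(dir='west') -> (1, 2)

! sense(dir='west') -> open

! push(x='west') -> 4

! move(dir='west') -> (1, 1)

! sense(dir='west') -> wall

! sense(dir='north') -> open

! push(x='north') -> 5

! move(dir='north') -> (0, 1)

! sense(dir='east') -> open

! push(x='east') -> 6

! move(dir='east') -> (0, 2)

! sense(dir='east') -> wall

! pop() -> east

! move(dir='west') -> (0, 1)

! sense(dir='west') -> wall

! pop() -> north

! move(dir='south') -> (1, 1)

! sense(dir='south') -> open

! push(x='south') -> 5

! move(dir='south') -> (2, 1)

! sense(dir='east') -> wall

! sense(dir='west') -> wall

! sense(dir='south') -> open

! push(x='south') -> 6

! move(dir='south') -> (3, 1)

! sense(dir='east') -> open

! push(x='east') -> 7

! move(dir='east') -> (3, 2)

! sense(dir='east') -> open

! push(x='east') -> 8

! move(dir='east') -> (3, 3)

! sense(dir='east') -> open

! push(x='east') -> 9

! move(dir='east') -> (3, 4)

! sense(dir='south') -> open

! push(x='south') -> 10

! move(dir='south') -> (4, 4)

! sense(dir='west') -> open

! push(x='west') -> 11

! move(dir='west') -> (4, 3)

! sense(dir='west') -> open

! push(x='west') -> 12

! move(dir='west') -> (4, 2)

! sense(dir='west') -> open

! push(x='west') -> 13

! move(dir='west') -> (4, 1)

! sense(dir='west') -> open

! push(x='west') -> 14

! move(dir='west') -> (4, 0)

! sense(dir='north') -> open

! push(x='north') -> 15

! move(dir='north') -> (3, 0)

! pop() -> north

! move(dir='south') -> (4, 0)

! sense(dir='south') -> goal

! move(dir='south') -> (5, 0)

Answer: (5, 0)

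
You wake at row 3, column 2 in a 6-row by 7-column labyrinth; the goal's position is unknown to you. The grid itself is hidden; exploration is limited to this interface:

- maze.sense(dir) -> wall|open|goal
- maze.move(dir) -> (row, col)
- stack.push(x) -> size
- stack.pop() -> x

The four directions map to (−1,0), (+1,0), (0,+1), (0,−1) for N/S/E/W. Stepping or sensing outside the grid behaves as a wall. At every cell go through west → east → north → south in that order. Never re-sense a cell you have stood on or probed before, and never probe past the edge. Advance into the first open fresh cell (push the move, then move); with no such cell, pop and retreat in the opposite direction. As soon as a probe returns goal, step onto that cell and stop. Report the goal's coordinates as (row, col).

;; maze.sense(dir→west) : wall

;; maze.sense(dir→east) : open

;; stack.push(x→east) : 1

;; maze.move(dir→east) : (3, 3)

;; maze.sense(dir→east) : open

;; stack.push(x→east) : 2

;; maze.move(dir→east) : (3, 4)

;; maze.sense(dir→east) : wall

;; maze.sense(dir→north) : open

;; stack.push(x→north) : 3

;; maze.move(dir→north) : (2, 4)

;; maze.sense(dir→west) : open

;; stack.push(x→west) : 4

;; maze.move(dir→west) : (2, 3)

;; maze.sense(dir→west) : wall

;; maze.sense(dir→north) : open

;; stack.push(x→north) : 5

;; maze.move(dir→north) : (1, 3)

;; maze.sense(dir→west) : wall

;; maze.sense(dir→east) : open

;; stack.push(x→east) : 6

;; maze.move(dir→east) : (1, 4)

;; maze.sense(dir→east) : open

;; stack.push(x→east) : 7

;; maze.move(dir→east) : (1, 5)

;; maze.sense(dir→east) : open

;; stack.push(x→east) : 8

;; maze.move(dir→east) : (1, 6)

;; maze.sense(dir→north) : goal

;; maze.move(dir→north) : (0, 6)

Answer: (0, 6)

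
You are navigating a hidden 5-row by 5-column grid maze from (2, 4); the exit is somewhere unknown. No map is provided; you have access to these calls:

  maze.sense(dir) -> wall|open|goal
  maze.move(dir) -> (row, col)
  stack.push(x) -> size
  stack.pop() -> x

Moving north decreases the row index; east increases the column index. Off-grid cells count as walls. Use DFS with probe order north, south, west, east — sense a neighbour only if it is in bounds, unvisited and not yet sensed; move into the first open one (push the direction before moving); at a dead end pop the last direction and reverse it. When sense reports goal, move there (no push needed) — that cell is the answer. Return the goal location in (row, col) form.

$ maze.sense dir→north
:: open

$ stack.push x→north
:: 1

$ maze.move dir→north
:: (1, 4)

$ maze.sense dir→north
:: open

$ stack.push x→north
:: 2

$ maze.move dir→north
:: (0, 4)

$ maze.sense dir→west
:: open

$ stack.push x→west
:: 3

$ maze.move dir→west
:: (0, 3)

$ maze.sense dir→south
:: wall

$ maze.sense dir→west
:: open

$ stack.push x→west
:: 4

$ maze.move dir→west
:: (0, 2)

$ maze.sense dir→south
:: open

$ stack.push x→south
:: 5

$ maze.move dir→south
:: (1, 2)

$ maze.sense dir→south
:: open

$ stack.push x→south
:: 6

$ maze.move dir→south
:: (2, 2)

$ maze.sense dir→south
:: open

$ stack.push x→south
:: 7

$ maze.move dir→south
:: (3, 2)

$ maze.sense dir→south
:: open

$ stack.push x→south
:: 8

$ maze.move dir→south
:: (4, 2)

$ maze.sense dir→west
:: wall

$ maze.sense dir→east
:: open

$ stack.push x→east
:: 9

$ maze.move dir→east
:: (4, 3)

$ maze.sense dir→north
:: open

$ stack.push x→north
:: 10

$ maze.move dir→north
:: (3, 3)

$ maze.sense dir→north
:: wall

$ maze.sense dir→east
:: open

$ stack.push x→east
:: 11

$ maze.move dir→east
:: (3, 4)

$ maze.sense dir→south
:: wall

$ stack.pop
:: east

$ maze.move dir→west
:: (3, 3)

$ stack.pop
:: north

$ maze.move dir→south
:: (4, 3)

$ stack.pop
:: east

$ maze.move dir→west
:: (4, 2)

$ stack.pop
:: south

$ maze.move dir→north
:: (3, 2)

$ maze.sense dir→west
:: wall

$ stack.pop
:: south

$ maze.move dir→north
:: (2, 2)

$ maze.sense dir→west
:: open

$ stack.push x→west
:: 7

$ maze.move dir→west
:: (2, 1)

$ maze.sense dir→north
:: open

$ stack.push x→north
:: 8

$ maze.move dir→north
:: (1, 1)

$ maze.sense dir→north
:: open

$ stack.push x→north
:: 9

$ maze.move dir→north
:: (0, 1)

$ maze.sense dir→west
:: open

$ stack.push x→west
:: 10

$ maze.move dir→west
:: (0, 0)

$ maze.sense dir→south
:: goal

$ maze.move dir→south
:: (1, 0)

Answer: (1, 0)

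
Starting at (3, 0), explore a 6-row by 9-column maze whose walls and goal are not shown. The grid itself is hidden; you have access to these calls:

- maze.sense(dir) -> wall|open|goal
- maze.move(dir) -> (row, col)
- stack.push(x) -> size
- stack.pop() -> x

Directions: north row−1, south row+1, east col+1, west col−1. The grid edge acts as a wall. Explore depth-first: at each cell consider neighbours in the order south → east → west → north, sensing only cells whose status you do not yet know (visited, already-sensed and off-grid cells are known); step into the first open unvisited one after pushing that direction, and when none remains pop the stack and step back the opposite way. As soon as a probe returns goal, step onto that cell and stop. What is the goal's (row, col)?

==> maze.sense(dir→south)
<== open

==> stack.push(x→south)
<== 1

==> maze.move(dir→south)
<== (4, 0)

==> maze.sense(dir→south)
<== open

==> stack.push(x→south)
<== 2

==> maze.move(dir→south)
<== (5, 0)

==> maze.sense(dir→east)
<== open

==> stack.push(x→east)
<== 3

==> maze.move(dir→east)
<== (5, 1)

==> maze.sense(dir→east)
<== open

==> stack.push(x→east)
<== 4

==> maze.move(dir→east)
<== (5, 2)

==> maze.sense(dir→east)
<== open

==> stack.push(x→east)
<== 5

==> maze.move(dir→east)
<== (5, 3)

==> maze.sense(dir→east)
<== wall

==> maze.sense(dir→north)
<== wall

==> stack.pop()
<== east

==> maze.move(dir→west)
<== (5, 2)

==> maze.sense(dir→north)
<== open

==> stack.push(x→north)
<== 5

==> maze.move(dir→north)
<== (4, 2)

==> maze.sense(dir→west)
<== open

==> stack.push(x→west)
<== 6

==> maze.move(dir→west)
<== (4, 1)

==> maze.sense(dir→north)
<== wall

==> stack.pop()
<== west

==> maze.move(dir→east)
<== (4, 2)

==> maze.sense(dir→north)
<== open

==> stack.push(x→north)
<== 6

==> maze.move(dir→north)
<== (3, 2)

==> maze.sense(dir→east)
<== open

==> stack.push(x→east)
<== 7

==> maze.move(dir→east)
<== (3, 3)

==> maze.sense(dir→east)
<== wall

==> maze.sense(dir→north)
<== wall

==> stack.pop()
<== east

==> maze.move(dir→west)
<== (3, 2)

==> maze.sense(dir→north)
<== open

==> stack.push(x→north)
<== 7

==> maze.move(dir→north)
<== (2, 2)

==> maze.sense(dir→west)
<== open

==> stack.push(x→west)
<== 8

==> maze.move(dir→west)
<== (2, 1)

==> maze.sense(dir→west)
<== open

==> stack.push(x→west)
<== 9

==> maze.move(dir→west)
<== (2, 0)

==> maze.sense(dir→north)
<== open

==> stack.push(x→north)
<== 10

==> maze.move(dir→north)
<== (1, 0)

==> maze.sense(dir→east)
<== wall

==> maze.sense(dir→north)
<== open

==> stack.push(x→north)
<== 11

==> maze.move(dir→north)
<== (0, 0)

==> maze.sense(dir→east)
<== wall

==> stack.pop()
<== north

==> maze.move(dir→south)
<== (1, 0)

==> stack.pop()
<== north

==> maze.move(dir→south)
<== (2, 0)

==> stack.pop()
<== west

==> maze.move(dir→east)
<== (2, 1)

==> stack.pop()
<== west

==> maze.move(dir→east)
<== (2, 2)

==> maze.sense(dir→north)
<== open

==> stack.push(x→north)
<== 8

==> maze.move(dir→north)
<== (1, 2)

==> maze.sense(dir→east)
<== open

==> stack.push(x→east)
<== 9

==> maze.move(dir→east)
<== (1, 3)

==> maze.sense(dir→east)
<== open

==> stack.push(x→east)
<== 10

==> maze.move(dir→east)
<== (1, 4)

==> maze.sense(dir→south)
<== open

==> stack.push(x→south)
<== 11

==> maze.move(dir→south)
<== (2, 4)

==> maze.sense(dir→east)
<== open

==> stack.push(x→east)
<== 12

==> maze.move(dir→east)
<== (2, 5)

==> maze.sense(dir→south)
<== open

==> stack.push(x→south)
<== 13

==> maze.move(dir→south)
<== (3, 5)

==> maze.sense(dir→south)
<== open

==> stack.push(x→south)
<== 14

==> maze.move(dir→south)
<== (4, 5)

==> maze.sense(dir→south)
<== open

==> stack.push(x→south)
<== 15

==> maze.move(dir→south)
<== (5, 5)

==> maze.sense(dir→east)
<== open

==> stack.push(x→east)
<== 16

==> maze.move(dir→east)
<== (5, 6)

==> maze.sense(dir→east)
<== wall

==> maze.sense(dir→north)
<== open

==> stack.push(x→north)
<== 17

==> maze.move(dir→north)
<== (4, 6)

==> maze.sense(dir→east)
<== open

==> stack.push(x→east)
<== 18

==> maze.move(dir→east)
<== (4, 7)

==> maze.sense(dir→east)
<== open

==> stack.push(x→east)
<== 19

==> maze.move(dir→east)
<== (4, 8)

==> maze.sense(dir→south)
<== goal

==> maze.move(dir→south)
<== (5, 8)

Answer: (5, 8)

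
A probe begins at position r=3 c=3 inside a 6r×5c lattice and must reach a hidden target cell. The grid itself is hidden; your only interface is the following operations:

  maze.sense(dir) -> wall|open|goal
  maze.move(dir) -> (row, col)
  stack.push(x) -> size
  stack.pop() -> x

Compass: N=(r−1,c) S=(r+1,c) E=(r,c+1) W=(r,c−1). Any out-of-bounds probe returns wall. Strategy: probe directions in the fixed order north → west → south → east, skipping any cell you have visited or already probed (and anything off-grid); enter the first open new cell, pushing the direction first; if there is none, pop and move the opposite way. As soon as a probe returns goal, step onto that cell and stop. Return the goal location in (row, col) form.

Invoking sense using dir→north, and observe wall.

Then sense using dir→west, which returns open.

Next I call push using x→west, → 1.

I invoke move using dir→west, — result: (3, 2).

I try sense using dir→north, and observe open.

I run push using x→north, : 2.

I call move using dir→north, and see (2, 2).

Now I run sense using dir→north, and get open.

I invoke push using x→north, giving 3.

Calling move using dir→north, giving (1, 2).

I run sense using dir→north, and get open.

I invoke push using x→north, which returns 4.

Now I run move using dir→north, and get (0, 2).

Then sense using dir→west, and get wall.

I try sense using dir→east, → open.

Then push using x→east, which returns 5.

Now I run move using dir→east, and get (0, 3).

Invoking sense using dir→south, — result: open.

Then push using x→south, yielding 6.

Then move using dir→south, yielding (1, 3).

Using sense using dir→east, — result: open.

I use push using x→east, → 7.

Invoking move using dir→east, yielding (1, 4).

Calling sense using dir→north, → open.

I try push using x→north, which returns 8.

I try move using dir→north, yielding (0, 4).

Invoking pop(), yielding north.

I call move using dir→south, and observe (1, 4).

Invoking sense using dir→south, and see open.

Invoking push using x→south, and see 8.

I run move using dir→south, and get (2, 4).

Now I run sense using dir→south, and observe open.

Invoking push using x→south, which returns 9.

Now I run move using dir→south, and get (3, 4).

I invoke sense using dir→south, and observe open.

Invoking push using x→south, and get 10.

I try move using dir→south, and see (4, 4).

Invoking sense using dir→west, which returns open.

I use push using x→west, → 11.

Calling move using dir→west, → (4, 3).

I invoke sense using dir→west, giving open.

Now I run push using x→west, giving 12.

Using move using dir→west, : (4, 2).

I invoke sense using dir→west, and get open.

I call push using x→west, and see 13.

I try move using dir→west, which returns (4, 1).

Then sense using dir→north, → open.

Next I call push using x→north, and get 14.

Now I run move using dir→north, giving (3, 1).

Then sense using dir→north, and see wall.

Next I call sense using dir→west, : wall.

Now I run pop, — result: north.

I try move using dir→south, yielding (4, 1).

Next I call sense using dir→west, and observe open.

I invoke push using x→west, : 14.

Calling move using dir→west, and get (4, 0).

Next I call sense using dir→south, — result: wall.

I use pop(), and get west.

Now I run move using dir→east, giving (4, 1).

Invoking sense using dir→south, → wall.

I run pop(), giving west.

I use move using dir→east, — result: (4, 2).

Calling sense using dir→south, yielding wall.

Next I call pop, and get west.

Then move using dir→east, which returns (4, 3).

Using sense using dir→south, → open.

I invoke push using x→south, — result: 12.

I use move using dir→south, : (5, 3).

Invoking sense using dir→east, → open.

I use push using x→east, — result: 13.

I run move using dir→east, yielding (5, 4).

I try pop, and see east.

I use move using dir→west, : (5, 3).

I call pop, : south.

I run move using dir→north, → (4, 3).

Invoking pop(), and observe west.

I call move using dir→east, which returns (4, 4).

Calling pop(), → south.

Next I call move using dir→north, and observe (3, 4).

I call pop, and observe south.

I use move using dir→north, and see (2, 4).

I use pop, — result: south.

Then move using dir→north, and observe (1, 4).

I try pop(), giving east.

Then move using dir→west, : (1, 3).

I run pop(), → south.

Invoking move using dir→north, and observe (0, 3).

Then pop(), and get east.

Invoking move using dir→west, yielding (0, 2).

I use pop(), giving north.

I run move using dir→south, : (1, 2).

I invoke sense using dir→west, yielding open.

I run push using x→west, and observe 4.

Using move using dir→west, → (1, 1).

Then sense using dir→west, → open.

Next I call push using x→west, → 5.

I run move using dir→west, which returns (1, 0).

I call sense using dir→north, and see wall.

Next I call sense using dir→south, and get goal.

Using move using dir→south, giving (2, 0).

Answer: (2, 0)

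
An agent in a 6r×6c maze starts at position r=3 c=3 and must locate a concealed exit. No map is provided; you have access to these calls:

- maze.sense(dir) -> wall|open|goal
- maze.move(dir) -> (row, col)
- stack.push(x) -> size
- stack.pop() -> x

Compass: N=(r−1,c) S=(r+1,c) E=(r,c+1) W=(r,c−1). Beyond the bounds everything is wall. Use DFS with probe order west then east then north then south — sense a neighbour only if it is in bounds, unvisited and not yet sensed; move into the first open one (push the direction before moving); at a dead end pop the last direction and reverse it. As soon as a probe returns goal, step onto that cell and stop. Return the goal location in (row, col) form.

> sense west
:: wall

> sense east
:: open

> push east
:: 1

> move east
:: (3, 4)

> sense east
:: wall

> sense north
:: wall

> sense south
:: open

> push south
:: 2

> move south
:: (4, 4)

> sense west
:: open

> push west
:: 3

> move west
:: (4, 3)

> sense west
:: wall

> sense south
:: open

> push south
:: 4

> move south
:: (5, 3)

> sense west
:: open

> push west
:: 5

> move west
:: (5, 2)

> sense west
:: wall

> pop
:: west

> move east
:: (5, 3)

> sense east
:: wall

> pop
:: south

> move north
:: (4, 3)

> pop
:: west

> move east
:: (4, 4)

> sense east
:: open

> push east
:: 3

> move east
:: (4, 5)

> sense south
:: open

> push south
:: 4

> move south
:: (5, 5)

> pop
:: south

> move north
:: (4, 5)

> pop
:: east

> move west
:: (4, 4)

> pop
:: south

> move north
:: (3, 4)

> pop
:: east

> move west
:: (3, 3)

> sense north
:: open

> push north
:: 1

> move north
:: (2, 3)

> sense west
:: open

> push west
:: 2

> move west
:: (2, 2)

> sense west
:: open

> push west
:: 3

> move west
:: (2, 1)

> sense west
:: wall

> sense north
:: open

> push north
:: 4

> move north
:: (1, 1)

> sense west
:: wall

> sense east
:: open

> push east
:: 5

> move east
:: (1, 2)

> sense east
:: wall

> sense north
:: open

> push north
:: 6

> move north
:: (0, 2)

> sense west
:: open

> push west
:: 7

> move west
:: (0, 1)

> sense west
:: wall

> pop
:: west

> move east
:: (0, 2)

> sense east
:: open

> push east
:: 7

> move east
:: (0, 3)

> sense east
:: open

> push east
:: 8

> move east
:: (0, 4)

> sense east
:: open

> push east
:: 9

> move east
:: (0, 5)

> sense south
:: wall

> pop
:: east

> move west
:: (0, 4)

> sense south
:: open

> push south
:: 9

> move south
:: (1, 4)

> pop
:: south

> move north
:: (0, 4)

> pop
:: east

> move west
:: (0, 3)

> pop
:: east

> move west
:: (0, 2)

> pop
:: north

> move south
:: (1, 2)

> pop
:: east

> move west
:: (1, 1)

> pop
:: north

> move south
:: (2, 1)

> sense south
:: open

> push south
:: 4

> move south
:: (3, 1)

> sense west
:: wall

> sense south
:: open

> push south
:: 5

> move south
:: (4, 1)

> sense west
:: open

> push west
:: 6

> move west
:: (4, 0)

> sense south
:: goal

> move south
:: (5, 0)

Answer: (5, 0)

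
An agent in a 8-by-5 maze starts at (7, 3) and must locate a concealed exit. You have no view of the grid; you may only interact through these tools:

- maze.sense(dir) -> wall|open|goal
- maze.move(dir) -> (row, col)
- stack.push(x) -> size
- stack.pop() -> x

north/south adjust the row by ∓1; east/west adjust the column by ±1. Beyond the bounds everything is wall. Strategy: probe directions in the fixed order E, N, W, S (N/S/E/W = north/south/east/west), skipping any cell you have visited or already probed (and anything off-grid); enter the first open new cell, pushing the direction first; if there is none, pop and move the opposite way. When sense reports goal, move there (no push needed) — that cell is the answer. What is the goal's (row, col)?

I use maze.sense(dir: east), : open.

Calling stack.push(x: east), which returns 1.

I invoke maze.move(dir: east), and observe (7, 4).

Next I call maze.sense(dir: north), yielding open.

Calling stack.push(x: north), which returns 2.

I invoke maze.move(dir: north), which returns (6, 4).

Next I call maze.sense(dir: north), and get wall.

I invoke maze.sense(dir: west), giving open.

I run stack.push(x: west), → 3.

I call maze.move(dir: west), yielding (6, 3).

I run maze.sense(dir: north), and observe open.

I invoke stack.push(x: north), yielding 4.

I use maze.move(dir: north), and see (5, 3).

I try maze.sense(dir: north), yielding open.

Using stack.push(x: north), and get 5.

I call maze.move(dir: north), which returns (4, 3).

Then maze.sense(dir: east), — result: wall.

Then maze.sense(dir: north), giving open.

I call stack.push(x: north), and see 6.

Using maze.move(dir: north), — result: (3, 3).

Next I call maze.sense(dir: east), : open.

I call stack.push(x: east), and get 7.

Calling maze.move(dir: east), and observe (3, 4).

Invoking maze.sense(dir: north), yielding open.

Then stack.push(x: north), giving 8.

Invoking maze.move(dir: north), — result: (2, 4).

Next I call maze.sense(dir: north), yielding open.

Now I run stack.push(x: north), and see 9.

I invoke maze.move(dir: north), which returns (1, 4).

I run maze.sense(dir: north), and get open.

I run stack.push(x: north), and observe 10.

Then maze.move(dir: north), and get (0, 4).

I try maze.sense(dir: west), and get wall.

Then stack.pop(), giving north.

I use maze.move(dir: south), — result: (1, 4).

I invoke maze.sense(dir: west), giving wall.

Then stack.pop(), which returns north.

Now I run maze.move(dir: south), and see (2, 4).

Calling maze.sense(dir: west), giving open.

Next I call stack.push(x: west), → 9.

Now I run maze.move(dir: west), — result: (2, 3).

I try maze.sense(dir: west), which returns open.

Now I run stack.push(x: west), and see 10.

Now I run maze.move(dir: west), which returns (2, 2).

Now I run maze.sense(dir: north), : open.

I call stack.push(x: north), and see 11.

Then maze.move(dir: north), giving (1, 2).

Invoking maze.sense(dir: north), → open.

Invoking stack.push(x: north), and see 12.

Invoking maze.move(dir: north), — result: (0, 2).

Then maze.sense(dir: west), which returns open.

Invoking stack.push(x: west), and get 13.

I use maze.move(dir: west), and get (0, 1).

I use maze.sense(dir: west), and see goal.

Now I run maze.move(dir: west), and get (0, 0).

Answer: (0, 0)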